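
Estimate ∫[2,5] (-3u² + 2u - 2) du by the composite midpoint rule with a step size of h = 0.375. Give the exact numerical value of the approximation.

h = (5 − 2)/8 = 0.375.
Midpoints m₁,…,m₈ = 2.1875, 2.5625, 2.9375, 3.3125, 3.6875, 4.0625, 4.4375, 4.8125.
f(m₁)=-11.98046875, f(m₂)=-16.57421875, f(m₃)=-22.01171875, f(m₄)=-28.29296875, f(m₅)=-35.41796875, f(m₆)=-43.38671875, f(m₇)=-52.19921875, f(m₈)=-61.85546875.
h·[f(m₁) + f(m₂) + f(m₃) + f(m₄) + f(m₅) + f(m₆) + f(m₇) + f(m₈)] = 0.375·(-271.71875) = -101.89453125.

-101.89453125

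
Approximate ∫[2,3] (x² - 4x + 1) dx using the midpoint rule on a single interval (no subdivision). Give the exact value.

M = (b−a)·f(2.5) = 1·(-2.75) = -2.75.

-2.75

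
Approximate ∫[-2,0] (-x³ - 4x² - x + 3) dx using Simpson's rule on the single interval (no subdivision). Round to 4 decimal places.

1.3333

S = (b−a)/6 · [f(-2) + 4f(-1) + f(0)] = 0.333333·[(-3) + 4·1 + 3] = 1.3333.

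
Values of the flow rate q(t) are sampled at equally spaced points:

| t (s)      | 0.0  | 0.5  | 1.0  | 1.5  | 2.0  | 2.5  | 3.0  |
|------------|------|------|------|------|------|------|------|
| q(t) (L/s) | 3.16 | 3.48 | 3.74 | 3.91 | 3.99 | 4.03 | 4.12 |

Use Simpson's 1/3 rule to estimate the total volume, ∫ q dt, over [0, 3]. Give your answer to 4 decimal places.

h = 0.5, n = 6.
(h/3)·[y₀ + 4y₁ + 2y₂ + 4y₃ + 2y₄ + 4y₅ + y₆] = 0.166667·(68.42) = 11.4033.

11.4033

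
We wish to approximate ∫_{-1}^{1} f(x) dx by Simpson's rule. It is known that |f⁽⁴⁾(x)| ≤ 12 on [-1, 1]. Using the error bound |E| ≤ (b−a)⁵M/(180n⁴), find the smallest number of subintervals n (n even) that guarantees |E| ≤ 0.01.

4

Need 384/(180n⁴) ≤ 0.01.
n⁴ ≥ 384/(180·0.01) = 213.333 ⇒ n ≥ 3.8218, so the smallest even n is 4. (n must be even for Simpson's rule.)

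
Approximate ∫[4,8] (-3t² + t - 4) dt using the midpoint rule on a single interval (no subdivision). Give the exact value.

-424

M = (b−a)·f(6) = 4·(-106) = -424.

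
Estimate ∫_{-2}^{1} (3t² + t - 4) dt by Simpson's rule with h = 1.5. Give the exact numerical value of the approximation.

h = (1 − (-2))/2 = 1.5.
Nodes t₀,…,t₂ = -2, -0.5, 1.
f(t) = 3t² + t - 4: f₀=6, f₁=-3.75, f₂=0.
(h/3)·[f₀ + 4f₁ + f₂] = 0.5·(-9) = -4.5.

-4.5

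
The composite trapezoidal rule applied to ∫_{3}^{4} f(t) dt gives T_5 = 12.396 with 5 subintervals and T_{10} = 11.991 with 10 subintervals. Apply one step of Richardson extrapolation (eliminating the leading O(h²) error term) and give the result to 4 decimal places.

11.8560

R = (4·T_{10} − T_5) / 3 = (4·11.991 − 12.396)/3 = (35.568)/3 = 11.8560.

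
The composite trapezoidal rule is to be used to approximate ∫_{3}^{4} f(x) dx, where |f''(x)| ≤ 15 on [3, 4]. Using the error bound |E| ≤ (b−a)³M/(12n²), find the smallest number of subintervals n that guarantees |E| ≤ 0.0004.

56

Need 15/(12n²) ≤ 0.0004.
n² ≥ 15/(12·0.0004) = 3125 ⇒ n ≥ 55.9017, so the smallest n is 56.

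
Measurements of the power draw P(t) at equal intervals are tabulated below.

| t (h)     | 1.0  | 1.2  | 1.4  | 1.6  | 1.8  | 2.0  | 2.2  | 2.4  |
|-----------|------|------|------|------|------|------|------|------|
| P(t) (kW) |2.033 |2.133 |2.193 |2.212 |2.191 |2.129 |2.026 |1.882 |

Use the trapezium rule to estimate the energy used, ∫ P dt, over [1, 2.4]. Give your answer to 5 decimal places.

2.96830

h = 0.2, n = 7.
(h/2)·[y₀ + 2y₁ + 2y₂ + 2y₃ + 2y₄ + 2y₅ + 2y₆ + y₇] = 0.1·(29.683) = 2.96830.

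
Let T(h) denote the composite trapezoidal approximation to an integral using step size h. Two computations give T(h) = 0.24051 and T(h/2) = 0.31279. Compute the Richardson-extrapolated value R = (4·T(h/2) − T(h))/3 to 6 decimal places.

R = (4·T(h/2) − T(h)) / 3 = (4·0.31279 − 0.24051)/3 = (1.01065)/3 = 0.336883.

0.336883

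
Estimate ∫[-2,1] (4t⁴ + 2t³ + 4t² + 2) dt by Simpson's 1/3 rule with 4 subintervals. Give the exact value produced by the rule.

37.40625

h = (1 − (-2))/4 = 0.75.
Nodes t₀,…,t₄ = -2, -1.25, -0.5, 0.25, 1.
f(t) = 4t⁴ + 2t³ + 4t² + 2: f₀=66, f₁=14.109375, f₂=3, f₃=2.296875, f₄=12.
(h/3)·[f₀ + 4f₁ + 2f₂ + 4f₃ + f₄] = 0.25·(149.625) = 37.40625.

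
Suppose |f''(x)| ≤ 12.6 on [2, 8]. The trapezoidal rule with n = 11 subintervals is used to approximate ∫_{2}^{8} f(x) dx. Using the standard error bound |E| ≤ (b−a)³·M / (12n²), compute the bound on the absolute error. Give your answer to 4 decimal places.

|E| ≤ (6)³·12.6 / (12·11²) = 2721.6/1452 = 1.8744.

1.8744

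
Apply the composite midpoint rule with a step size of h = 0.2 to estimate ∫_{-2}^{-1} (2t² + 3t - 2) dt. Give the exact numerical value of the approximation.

-1.84

h = (-1 − (-2))/5 = 0.2.
Midpoints m₁,…,m₅ = -1.9, -1.7, -1.5, -1.3, -1.1.
f(m₁)=-0.48, f(m₂)=-1.32, f(m₃)=-2, f(m₄)=-2.52, f(m₅)=-2.88.
h·[f(m₁) + f(m₂) + f(m₃) + f(m₄) + f(m₅)] = 0.2·(-9.2) = -1.84.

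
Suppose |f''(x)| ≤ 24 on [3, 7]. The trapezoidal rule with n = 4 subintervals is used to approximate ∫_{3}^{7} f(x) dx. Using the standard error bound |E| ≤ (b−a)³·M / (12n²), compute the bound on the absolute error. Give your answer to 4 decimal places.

8.0000

|E| ≤ (4)³·24 / (12·4²) = 1536/192 = 8.0000.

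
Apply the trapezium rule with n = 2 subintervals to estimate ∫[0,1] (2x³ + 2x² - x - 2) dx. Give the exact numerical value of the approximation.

-1.125

h = (1 − 0)/2 = 0.5.
Nodes x₀,…,x₂ = 0, 0.5, 1.
f(x) = 2x³ + 2x² - x - 2: f₀=-2, f₁=-1.75, f₂=1.
(h/2)·[f₀ + 2f₁ + f₂] = 0.25·(-4.5) = -1.125.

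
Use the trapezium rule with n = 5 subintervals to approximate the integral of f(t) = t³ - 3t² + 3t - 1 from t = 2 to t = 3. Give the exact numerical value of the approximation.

h = (3 − 2)/5 = 0.2.
Nodes t₀,…,t₅ = 2, 2.2, 2.4, 2.6, 2.8, 3.
f(t) = t³ - 3t² + 3t - 1: f₀=1, f₁=1.728, f₂=2.744, f₃=4.096, f₄=5.832, f₅=8.
(h/2)·[f₀ + 2f₁ + 2f₂ + 2f₃ + 2f₄ + f₅] = 0.1·(37.8) = 3.78.

3.78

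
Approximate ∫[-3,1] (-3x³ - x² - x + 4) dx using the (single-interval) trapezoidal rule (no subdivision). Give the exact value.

T = (b−a)/2 · [f(-3) + f(1)] = 2·[79 + (-1)] = 156.

156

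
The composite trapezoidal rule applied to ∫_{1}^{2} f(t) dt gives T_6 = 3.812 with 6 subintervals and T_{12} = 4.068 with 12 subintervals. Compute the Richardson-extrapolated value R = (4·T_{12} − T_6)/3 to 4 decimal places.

4.1533

R = (4·T_{12} − T_6) / 3 = (4·4.068 − 3.812)/3 = (12.460)/3 = 4.1533.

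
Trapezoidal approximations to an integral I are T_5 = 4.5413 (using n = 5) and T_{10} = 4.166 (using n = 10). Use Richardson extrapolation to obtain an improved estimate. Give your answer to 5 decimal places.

R = (4·T_{10} − T_5) / 3 = (4·4.166 − 4.5413)/3 = (12.1227)/3 = 4.04090.

4.04090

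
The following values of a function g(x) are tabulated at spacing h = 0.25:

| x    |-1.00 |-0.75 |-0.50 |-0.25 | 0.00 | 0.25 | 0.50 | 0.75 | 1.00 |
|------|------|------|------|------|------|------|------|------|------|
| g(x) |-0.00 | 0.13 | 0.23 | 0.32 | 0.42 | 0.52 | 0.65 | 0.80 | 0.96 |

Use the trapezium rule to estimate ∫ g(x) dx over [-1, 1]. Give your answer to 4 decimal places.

0.8875

h = 0.25, n = 8.
(h/2)·[y₀ + 2y₁ + 2y₂ + 2y₃ + 2y₄ + 2y₅ + 2y₆ + 2y₇ + y₈] = 0.125·(7.10) = 0.8875.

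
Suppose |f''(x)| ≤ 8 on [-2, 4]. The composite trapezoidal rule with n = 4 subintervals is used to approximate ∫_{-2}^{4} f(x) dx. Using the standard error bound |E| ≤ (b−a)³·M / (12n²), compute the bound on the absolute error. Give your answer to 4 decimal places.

9.0000

|E| ≤ (6)³·8 / (12·4²) = 1728/192 = 9.0000.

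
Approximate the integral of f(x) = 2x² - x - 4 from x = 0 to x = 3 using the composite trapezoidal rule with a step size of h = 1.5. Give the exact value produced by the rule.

h = (3 − 0)/2 = 1.5.
Nodes x₀,…,x₂ = 0, 1.5, 3.
f(x) = 2x² - x - 4: f₀=-4, f₁=-1, f₂=11.
(h/2)·[f₀ + 2f₁ + f₂] = 0.75·(5) = 3.75.

3.75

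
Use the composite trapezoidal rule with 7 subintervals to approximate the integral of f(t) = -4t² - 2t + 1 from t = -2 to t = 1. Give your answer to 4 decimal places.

-6.3673

h = (1 − (-2))/7 = 0.428571.
Nodes t₀,…,t₇ = -2, -1.571429, -1.142857, -0.714286, -0.285714, 0.142857, 0.571429, 1.
f(t) = -4t² - 2t + 1: f₀=-11, f₁=-5.734694, f₂=-1.938776, f₃=0.387755, f₄=1.244898, f₅=0.632653, f₆=-1.448980, f₇=-5.
(h/2)·[f₀ + 2f₁ + 2f₂ + 2f₃ + 2f₄ + 2f₅ + 2f₆ + f₇] = 0.214286·(-29.714286) = -6.3673.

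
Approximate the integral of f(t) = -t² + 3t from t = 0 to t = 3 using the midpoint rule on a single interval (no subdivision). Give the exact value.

M = (b−a)·f(1.5) = 3·(2.25) = 6.75.

6.75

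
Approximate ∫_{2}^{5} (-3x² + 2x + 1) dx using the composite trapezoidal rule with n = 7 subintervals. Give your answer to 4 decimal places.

-93.2755

h = (5 − 2)/7 = 0.428571.
Nodes x₀,…,x₇ = 2, 2.428571, 2.857143, 3.285714, 3.714286, 4.142857, 4.571429, 5.
f(x) = -3x² + 2x + 1: f₀=-7, f₁=-11.836735, f₂=-17.775510, f₃=-24.816327, f₄=-32.959184, f₅=-42.204082, f₆=-52.551020, f₇=-64.
(h/2)·[f₀ + 2f₁ + 2f₂ + 2f₃ + 2f₄ + 2f₅ + 2f₆ + f₇] = 0.214286·(-435.285714) = -93.2755.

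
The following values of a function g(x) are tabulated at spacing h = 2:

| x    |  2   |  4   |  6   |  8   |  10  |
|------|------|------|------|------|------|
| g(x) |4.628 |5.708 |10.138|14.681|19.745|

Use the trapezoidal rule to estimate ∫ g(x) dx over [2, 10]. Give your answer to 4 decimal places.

85.4270

h = 2, n = 4.
(h/2)·[y₀ + 2y₁ + 2y₂ + 2y₃ + y₄] = 1·(85.427) = 85.4270.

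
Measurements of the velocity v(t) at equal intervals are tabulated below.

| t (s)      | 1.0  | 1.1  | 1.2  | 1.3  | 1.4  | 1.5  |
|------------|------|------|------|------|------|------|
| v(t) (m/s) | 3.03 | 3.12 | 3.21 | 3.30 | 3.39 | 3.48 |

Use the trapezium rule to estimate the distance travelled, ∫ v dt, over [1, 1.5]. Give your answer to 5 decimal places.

h = 0.1, n = 5.
(h/2)·[y₀ + 2y₁ + 2y₂ + 2y₃ + 2y₄ + y₅] = 0.05·(32.55) = 1.62750.

1.62750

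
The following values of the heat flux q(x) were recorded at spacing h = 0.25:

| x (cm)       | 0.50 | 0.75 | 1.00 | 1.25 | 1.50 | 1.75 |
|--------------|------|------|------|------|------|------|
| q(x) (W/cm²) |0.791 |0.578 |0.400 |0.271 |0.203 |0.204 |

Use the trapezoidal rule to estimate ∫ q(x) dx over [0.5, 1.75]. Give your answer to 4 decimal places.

0.4874

h = 0.25, n = 5.
(h/2)·[y₀ + 2y₁ + 2y₂ + 2y₃ + 2y₄ + y₅] = 0.125·(3.899) = 0.4874.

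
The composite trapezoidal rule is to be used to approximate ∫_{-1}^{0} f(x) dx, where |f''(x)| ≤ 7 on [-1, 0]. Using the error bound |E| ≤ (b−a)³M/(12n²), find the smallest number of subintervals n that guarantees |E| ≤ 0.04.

Need 7/(12n²) ≤ 0.04.
n² ≥ 7/(12·0.04) = 14.5833 ⇒ n ≥ 3.8188, so the smallest n is 4.

4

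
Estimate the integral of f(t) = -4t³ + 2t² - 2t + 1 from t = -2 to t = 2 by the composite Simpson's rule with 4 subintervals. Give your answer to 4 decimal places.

14.6667

h = (2 − (-2))/4 = 1.
Nodes t₀,…,t₄ = -2, -1, 0, 1, 2.
f(t) = -4t³ + 2t² - 2t + 1: f₀=45, f₁=9, f₂=1, f₃=-3, f₄=-27.
(h/3)·[f₀ + 4f₁ + 2f₂ + 4f₃ + f₄] = 0.333333·(44) = 14.6667.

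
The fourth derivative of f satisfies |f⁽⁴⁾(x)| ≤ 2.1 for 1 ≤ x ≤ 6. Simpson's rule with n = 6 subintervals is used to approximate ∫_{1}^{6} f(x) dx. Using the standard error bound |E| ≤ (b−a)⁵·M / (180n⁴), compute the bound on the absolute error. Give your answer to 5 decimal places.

|E| ≤ (5)⁵·2.1 / (180·6⁴) = 6562.5/233280 = 0.02813.

0.02813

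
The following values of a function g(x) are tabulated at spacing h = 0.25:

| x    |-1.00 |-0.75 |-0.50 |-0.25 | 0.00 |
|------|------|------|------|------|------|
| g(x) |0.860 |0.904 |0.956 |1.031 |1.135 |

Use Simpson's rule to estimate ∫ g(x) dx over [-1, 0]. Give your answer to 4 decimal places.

0.9706

h = 0.25, n = 4.
(h/3)·[y₀ + 4y₁ + 2y₂ + 4y₃ + y₄] = 0.083333·(11.647) = 0.9706.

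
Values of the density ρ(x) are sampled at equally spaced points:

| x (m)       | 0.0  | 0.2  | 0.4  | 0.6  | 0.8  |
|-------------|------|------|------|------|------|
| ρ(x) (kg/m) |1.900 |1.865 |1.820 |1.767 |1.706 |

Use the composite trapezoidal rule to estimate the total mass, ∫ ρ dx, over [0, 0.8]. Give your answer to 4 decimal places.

h = 0.2, n = 4.
(h/2)·[y₀ + 2y₁ + 2y₂ + 2y₃ + y₄] = 0.1·(14.510) = 1.4510.

1.4510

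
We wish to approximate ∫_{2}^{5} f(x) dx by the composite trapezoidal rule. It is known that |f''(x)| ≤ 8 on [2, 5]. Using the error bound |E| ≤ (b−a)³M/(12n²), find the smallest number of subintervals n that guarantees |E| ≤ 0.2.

Need 216/(12n²) ≤ 0.2.
n² ≥ 216/(12·0.2) = 90 ⇒ n ≥ 9.4868, so the smallest n is 10.

10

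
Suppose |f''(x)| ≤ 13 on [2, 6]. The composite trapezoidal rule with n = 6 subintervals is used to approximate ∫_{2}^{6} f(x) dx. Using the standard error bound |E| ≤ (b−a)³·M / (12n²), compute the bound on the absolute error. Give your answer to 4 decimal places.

1.9259

|E| ≤ (4)³·13 / (12·6²) = 832/432 = 1.9259.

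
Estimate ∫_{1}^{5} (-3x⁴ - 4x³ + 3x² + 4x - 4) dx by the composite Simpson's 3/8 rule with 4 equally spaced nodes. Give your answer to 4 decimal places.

-2353.7778

h = (5 − 1)/3 = 1.333333.
Nodes x₀,…,x₃ = 1, 2.333333, 3.666667, 5.
f(x) = -3x⁴ - 4x³ + 3x² + 4x - 4: f₀=-4, f₁=-118.074074, f₂=-688.444444, f₃=-2284.
(3h/8)·[f₀ + 3f₁ + 3f₂ + f₃] = 0.5·(-4707.555556) = -2353.7778.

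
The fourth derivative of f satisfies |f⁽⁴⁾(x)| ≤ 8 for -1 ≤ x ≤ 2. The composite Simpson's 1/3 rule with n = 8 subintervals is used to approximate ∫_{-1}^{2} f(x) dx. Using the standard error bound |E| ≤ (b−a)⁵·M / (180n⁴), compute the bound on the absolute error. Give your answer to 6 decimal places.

0.002637

|E| ≤ (3)⁵·8 / (180·8⁴) = 1944/737280 = 0.002637.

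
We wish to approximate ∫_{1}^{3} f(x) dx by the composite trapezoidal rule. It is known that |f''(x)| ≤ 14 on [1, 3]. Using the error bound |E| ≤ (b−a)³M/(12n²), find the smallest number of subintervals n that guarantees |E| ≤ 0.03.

Need 112/(12n²) ≤ 0.03.
n² ≥ 112/(12·0.03) = 311.111 ⇒ n ≥ 17.6383, so the smallest n is 18.

18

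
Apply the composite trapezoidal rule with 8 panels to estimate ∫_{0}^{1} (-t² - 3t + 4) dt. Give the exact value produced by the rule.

h = (1 − 0)/8 = 0.125.
Nodes t₀,…,t₈ = 0, 0.125, 0.25, 0.375, 0.5, 0.625, 0.75, 0.875, 1.
f(t) = -t² - 3t + 4: f₀=4, f₁=3.609375, f₂=3.1875, f₃=2.734375, f₄=2.25, f₅=1.734375, f₆=1.1875, f₇=0.609375, f₈=0.
(h/2)·[f₀ + 2f₁ + 2f₂ + 2f₃ + 2f₄ + 2f₅ + 2f₆ + 2f₇ + f₈] = 0.0625·(34.625) = 2.1640625.

2.1640625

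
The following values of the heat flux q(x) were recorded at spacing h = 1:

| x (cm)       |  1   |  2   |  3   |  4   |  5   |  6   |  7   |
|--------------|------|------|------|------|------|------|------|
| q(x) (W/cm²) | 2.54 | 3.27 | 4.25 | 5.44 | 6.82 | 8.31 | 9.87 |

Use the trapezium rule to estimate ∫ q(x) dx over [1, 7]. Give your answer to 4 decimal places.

34.2950

h = 1, n = 6.
(h/2)·[y₀ + 2y₁ + 2y₂ + 2y₃ + 2y₄ + 2y₅ + y₆] = 0.5·(68.59) = 34.2950.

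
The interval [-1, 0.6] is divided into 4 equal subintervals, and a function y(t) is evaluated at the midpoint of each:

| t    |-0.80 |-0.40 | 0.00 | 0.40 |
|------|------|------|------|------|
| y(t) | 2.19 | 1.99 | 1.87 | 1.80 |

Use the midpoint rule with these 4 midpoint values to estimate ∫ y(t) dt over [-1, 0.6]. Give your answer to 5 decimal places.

3.14000

h = 0.4, n = 4.
h·[y(m₁) + y(m₂) + y(m₃) + y(m₄)] = 0.4·(7.85) = 3.14000.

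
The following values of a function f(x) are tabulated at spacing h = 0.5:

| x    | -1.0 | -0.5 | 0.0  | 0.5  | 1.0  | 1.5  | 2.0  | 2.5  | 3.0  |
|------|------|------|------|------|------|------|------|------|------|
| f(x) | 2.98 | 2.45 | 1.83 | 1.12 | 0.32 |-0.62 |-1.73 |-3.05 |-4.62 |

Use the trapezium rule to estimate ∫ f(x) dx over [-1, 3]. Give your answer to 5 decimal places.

-0.25000

h = 0.5, n = 8.
(h/2)·[y₀ + 2y₁ + 2y₂ + 2y₃ + 2y₄ + 2y₅ + 2y₆ + 2y₇ + y₈] = 0.25·(-1.00) = -0.25000.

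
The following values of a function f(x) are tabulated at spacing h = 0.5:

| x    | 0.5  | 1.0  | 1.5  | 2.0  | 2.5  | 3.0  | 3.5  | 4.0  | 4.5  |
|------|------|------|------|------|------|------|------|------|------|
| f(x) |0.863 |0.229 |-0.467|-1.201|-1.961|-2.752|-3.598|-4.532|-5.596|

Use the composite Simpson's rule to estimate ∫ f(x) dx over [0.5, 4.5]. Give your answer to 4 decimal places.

h = 0.5, n = 8.
(h/3)·[y₀ + 4y₁ + 2y₂ + 4y₃ + 2y₄ + 4y₅ + 2y₆ + 4y₇ + y₈] = 0.166667·(-49.809) = -8.3015.

-8.3015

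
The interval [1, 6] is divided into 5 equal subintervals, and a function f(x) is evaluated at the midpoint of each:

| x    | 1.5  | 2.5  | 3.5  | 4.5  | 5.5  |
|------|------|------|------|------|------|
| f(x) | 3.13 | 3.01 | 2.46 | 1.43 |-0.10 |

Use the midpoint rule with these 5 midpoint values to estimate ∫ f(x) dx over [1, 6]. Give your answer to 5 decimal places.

h = 1, n = 5.
h·[y(m₁) + y(m₂) + y(m₃) + y(m₄) + y(m₅)] = 1·(9.93) = 9.93000.

9.93000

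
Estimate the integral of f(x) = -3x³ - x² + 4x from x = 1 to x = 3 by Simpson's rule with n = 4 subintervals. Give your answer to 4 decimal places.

-52.6667

h = (3 − 1)/4 = 0.5.
Nodes x₀,…,x₄ = 1, 1.5, 2, 2.5, 3.
f(x) = -3x³ - x² + 4x: f₀=0, f₁=-6.375, f₂=-20, f₃=-43.125, f₄=-78.
(h/3)·[f₀ + 4f₁ + 2f₂ + 4f₃ + f₄] = 0.166667·(-316) = -52.6667.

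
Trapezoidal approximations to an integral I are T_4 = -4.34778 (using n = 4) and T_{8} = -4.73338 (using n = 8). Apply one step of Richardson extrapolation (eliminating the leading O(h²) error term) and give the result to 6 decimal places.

-4.861913

R = (4·T_{8} − T_4) / 3 = (4·(-4.73338) − (-4.34778))/3 = (-14.58574)/3 = -4.861913.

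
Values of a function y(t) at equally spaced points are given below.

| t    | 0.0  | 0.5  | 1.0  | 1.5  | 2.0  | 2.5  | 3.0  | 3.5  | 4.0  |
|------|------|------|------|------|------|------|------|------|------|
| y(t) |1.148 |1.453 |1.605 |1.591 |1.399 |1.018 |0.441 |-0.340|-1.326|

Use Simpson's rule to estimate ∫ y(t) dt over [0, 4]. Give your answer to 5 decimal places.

h = 0.5, n = 8.
(h/3)·[y₀ + 4y₁ + 2y₂ + 4y₃ + 2y₄ + 4y₅ + 2y₆ + 4y₇ + y₈] = 0.166667·(21.600) = 3.60000.

3.60000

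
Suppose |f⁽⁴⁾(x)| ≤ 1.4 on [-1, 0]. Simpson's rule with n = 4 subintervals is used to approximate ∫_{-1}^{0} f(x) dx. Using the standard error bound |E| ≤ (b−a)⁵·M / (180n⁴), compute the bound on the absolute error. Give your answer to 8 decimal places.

0.00003038

|E| ≤ (1)⁵·1.4 / (180·4⁴) = 1.4/46080 = 0.00003038.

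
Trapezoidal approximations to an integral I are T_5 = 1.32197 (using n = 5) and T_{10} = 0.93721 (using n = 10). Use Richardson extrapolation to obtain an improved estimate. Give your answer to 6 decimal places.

0.808957

R = (4·T_{10} − T_5) / 3 = (4·0.93721 − 1.32197)/3 = (2.42687)/3 = 0.808957.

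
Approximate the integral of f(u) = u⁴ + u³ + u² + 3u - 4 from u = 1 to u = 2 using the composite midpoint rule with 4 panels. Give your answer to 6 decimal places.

h = (2 − 1)/4 = 0.25.
Midpoints m₁,…,m₄ = 1.125, 1.375, 1.625, 1.875.
f(m₁)=3.666259765625, f(m₂)=8.189697265625, f(m₃)=14.779541015625, f(m₄)=24.092041015625.
h·[f(m₁) + f(m₂) + f(m₃) + f(m₄)] = 0.25·(50.7275390625) = 12.681885.

12.681885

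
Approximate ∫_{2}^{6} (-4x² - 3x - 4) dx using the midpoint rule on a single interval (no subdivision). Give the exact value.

M = (b−a)·f(4) = 4·(-80) = -320.

-320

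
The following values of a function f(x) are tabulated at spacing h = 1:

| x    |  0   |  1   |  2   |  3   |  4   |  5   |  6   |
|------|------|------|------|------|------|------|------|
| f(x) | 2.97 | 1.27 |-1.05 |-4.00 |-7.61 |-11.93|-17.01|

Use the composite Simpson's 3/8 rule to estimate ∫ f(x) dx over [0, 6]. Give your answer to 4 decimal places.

h = 1, n = 6.
(3h/8)·[y₀ + 3y₁ + 3y₂ + 2y₃ + 3y₄ + 3y₅ + y₆] = 0.375·(-80.00) = -30.0000.

-30.0000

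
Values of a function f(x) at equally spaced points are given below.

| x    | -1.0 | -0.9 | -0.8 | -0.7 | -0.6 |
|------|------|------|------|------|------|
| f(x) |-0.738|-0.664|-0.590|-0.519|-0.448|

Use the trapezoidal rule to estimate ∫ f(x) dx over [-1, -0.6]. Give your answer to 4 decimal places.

h = 0.1, n = 4.
(h/2)·[y₀ + 2y₁ + 2y₂ + 2y₃ + y₄] = 0.05·(-4.732) = -0.2366.

-0.2366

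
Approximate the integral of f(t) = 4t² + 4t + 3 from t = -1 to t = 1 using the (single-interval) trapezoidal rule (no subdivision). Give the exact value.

T = (b−a)/2 · [f(-1) + f(1)] = 1·[3 + 11] = 14.

14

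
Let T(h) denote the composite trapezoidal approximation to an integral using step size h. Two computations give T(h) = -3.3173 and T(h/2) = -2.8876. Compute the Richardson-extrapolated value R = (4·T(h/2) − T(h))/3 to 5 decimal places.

-2.74437

R = (4·T(h/2) − T(h)) / 3 = (4·(-2.8876) − (-3.3173))/3 = (-8.2331)/3 = -2.74437.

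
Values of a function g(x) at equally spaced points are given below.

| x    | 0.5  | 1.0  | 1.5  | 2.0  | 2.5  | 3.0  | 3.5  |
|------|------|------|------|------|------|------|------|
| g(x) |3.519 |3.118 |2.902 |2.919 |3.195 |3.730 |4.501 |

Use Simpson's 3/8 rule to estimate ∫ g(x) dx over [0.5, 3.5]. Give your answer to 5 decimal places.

h = 0.5, n = 6.
(3h/8)·[y₀ + 3y₁ + 3y₂ + 2y₃ + 3y₄ + 3y₅ + y₆] = 0.1875·(52.693) = 9.87994.

9.87994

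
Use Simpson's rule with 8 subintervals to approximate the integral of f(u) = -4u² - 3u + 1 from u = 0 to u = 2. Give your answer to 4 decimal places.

-14.6667

h = (2 − 0)/8 = 0.25.
Nodes u₀,…,u₈ = 0, 0.25, 0.5, 0.75, 1, 1.25, 1.5, 1.75, 2.
f(u) = -4u² - 3u + 1: f₀=1, f₁=0, f₂=-1.5, f₃=-3.5, f₄=-6, f₅=-9, f₆=-12.5, f₇=-16.5, f₈=-21.
(h/3)·[f₀ + 4f₁ + 2f₂ + 4f₃ + 2f₄ + 4f₅ + 2f₆ + 4f₇ + f₈] = 0.083333·(-176) = -14.6667.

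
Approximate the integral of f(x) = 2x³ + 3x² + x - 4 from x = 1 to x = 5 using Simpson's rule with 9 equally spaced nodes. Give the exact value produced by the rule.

h = (5 − 1)/8 = 0.5.
Nodes x₀,…,x₈ = 1, 1.5, 2, 2.5, 3, 3.5, 4, 4.5, 5.
f(x) = 2x³ + 3x² + x - 4: f₀=2, f₁=11, f₂=26, f₃=48.5, f₄=80, f₅=122, f₆=176, f₇=243.5, f₈=326.
(h/3)·[f₀ + 4f₁ + 2f₂ + 4f₃ + 2f₄ + 4f₅ + 2f₆ + 4f₇ + f₈] = 0.166667·(2592) = 432.

432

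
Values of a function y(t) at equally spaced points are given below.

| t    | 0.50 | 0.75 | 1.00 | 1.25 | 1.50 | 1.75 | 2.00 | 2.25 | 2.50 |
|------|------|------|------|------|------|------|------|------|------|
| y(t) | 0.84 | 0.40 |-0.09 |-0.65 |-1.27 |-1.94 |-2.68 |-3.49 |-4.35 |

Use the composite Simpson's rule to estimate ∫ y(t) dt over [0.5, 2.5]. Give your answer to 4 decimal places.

h = 0.25, n = 8.
(h/3)·[y₀ + 4y₁ + 2y₂ + 4y₃ + 2y₄ + 4y₅ + 2y₆ + 4y₇ + y₈] = 0.083333·(-34.31) = -2.8592.

-2.8592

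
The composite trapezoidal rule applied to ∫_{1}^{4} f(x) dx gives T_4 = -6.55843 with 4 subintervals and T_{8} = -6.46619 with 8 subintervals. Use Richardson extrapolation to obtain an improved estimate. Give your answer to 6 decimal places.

R = (4·T_{8} − T_4) / 3 = (4·(-6.46619) − (-6.55843))/3 = (-19.30633)/3 = -6.435443.

-6.435443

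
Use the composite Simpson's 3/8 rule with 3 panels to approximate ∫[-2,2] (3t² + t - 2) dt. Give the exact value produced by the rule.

h = (2 − (-2))/3 = 1.333333.
Nodes t₀,…,t₃ = -2, -0.666667, 0.666667, 2.
f(t) = 3t² + t - 2: f₀=8, f₁=-1.333333, f₂=0, f₃=12.
(3h/8)·[f₀ + 3f₁ + 3f₂ + f₃] = 0.5·(16) = 8.

8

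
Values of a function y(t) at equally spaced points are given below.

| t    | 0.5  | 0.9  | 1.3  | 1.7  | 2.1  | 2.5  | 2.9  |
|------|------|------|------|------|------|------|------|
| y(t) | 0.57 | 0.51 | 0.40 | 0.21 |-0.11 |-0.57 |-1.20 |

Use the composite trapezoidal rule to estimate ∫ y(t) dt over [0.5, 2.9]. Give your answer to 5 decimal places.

h = 0.4, n = 6.
(h/2)·[y₀ + 2y₁ + 2y₂ + 2y₃ + 2y₄ + 2y₅ + y₆] = 0.2·(0.25) = 0.05000.

0.05000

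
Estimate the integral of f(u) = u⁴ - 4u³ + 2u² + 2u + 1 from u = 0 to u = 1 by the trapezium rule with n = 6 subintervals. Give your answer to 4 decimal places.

h = (1 − 0)/6 = 0.166667.
Nodes u₀,…,u₆ = 0, 0.166667, 0.333333, 0.5, 0.666667, 0.833333, 1.
f(u) = u⁴ - 4u³ + 2u² + 2u + 1: f₀=1, f₁=1.371142, f₂=1.753086, f₃=2.0625, f₄=2.234568, f₅=2.222994, f₆=2.
(h/2)·[f₀ + 2f₁ + 2f₂ + 2f₃ + 2f₄ + 2f₅ + f₆] = 0.083333·(22.288580) = 1.8574.

1.8574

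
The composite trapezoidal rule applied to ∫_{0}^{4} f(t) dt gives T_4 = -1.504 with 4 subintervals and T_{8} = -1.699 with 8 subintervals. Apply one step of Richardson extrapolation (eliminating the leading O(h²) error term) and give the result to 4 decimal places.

-1.7640

R = (4·T_{8} − T_4) / 3 = (4·(-1.699) − (-1.504))/3 = (-5.292)/3 = -1.7640.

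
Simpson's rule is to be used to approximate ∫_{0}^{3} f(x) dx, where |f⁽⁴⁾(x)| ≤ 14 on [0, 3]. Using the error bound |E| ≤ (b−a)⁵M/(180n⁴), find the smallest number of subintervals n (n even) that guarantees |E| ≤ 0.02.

Need 3402/(180n⁴) ≤ 0.02.
n⁴ ≥ 3402/(180·0.02) = 945 ⇒ n ≥ 5.5444, so the smallest even n is 6. (n must be even for Simpson's rule.)

6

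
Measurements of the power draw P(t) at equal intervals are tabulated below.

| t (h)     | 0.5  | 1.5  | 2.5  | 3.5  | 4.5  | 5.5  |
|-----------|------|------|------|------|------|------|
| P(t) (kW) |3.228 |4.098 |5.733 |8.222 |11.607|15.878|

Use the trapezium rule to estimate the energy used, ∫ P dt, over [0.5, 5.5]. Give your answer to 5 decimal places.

39.21300

h = 1, n = 5.
(h/2)·[y₀ + 2y₁ + 2y₂ + 2y₃ + 2y₄ + y₅] = 0.5·(78.426) = 39.21300.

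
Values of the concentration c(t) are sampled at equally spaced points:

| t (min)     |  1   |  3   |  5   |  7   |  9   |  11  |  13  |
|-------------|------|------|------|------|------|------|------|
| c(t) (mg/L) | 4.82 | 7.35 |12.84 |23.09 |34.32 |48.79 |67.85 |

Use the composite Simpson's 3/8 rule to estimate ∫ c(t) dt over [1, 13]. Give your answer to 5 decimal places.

321.56250

h = 2, n = 6.
(3h/8)·[y₀ + 3y₁ + 3y₂ + 2y₃ + 3y₄ + 3y₅ + y₆] = 0.75·(428.75) = 321.56250.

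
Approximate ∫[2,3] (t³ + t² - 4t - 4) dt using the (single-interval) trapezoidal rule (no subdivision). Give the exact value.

T = (b−a)/2 · [f(2) + f(3)] = 0.5·[0 + 20] = 10.

10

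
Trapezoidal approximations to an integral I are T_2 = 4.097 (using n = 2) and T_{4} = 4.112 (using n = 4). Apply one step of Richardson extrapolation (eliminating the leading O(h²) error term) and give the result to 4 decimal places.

R = (4·T_{4} − T_2) / 3 = (4·4.112 − 4.097)/3 = (12.351)/3 = 4.1170.

4.1170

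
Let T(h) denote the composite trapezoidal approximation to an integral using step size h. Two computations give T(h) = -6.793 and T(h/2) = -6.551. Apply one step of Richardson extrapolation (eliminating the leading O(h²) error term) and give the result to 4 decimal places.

R = (4·T(h/2) − T(h)) / 3 = (4·(-6.551) − (-6.793))/3 = (-19.411)/3 = -6.4703.

-6.4703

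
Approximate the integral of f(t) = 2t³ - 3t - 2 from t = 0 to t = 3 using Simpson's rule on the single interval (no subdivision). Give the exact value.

S = (b−a)/6 · [f(0) + 4f(1.5) + f(3)] = 0.5·[(-2) + 4·0.25 + 43] = 21.

21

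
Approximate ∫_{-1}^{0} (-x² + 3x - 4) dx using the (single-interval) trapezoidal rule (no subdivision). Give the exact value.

-6

T = (b−a)/2 · [f(-1) + f(0)] = 0.5·[(-8) + (-4)] = -6.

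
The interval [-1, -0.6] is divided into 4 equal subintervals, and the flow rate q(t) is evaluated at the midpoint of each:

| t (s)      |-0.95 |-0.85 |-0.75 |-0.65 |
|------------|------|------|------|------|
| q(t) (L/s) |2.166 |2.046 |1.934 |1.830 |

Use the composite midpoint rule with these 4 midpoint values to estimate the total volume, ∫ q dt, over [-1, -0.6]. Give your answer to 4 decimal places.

0.7976

h = 0.1, n = 4.
h·[y(m₁) + y(m₂) + y(m₃) + y(m₄)] = 0.1·(7.976) = 0.7976.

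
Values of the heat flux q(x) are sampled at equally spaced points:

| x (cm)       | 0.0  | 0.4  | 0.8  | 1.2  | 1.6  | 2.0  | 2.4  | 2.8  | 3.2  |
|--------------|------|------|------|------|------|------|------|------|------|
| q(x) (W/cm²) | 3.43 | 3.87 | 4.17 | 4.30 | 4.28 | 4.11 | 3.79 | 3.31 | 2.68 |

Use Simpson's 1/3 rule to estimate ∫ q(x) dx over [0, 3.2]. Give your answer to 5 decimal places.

h = 0.4, n = 8.
(h/3)·[y₀ + 4y₁ + 2y₂ + 4y₃ + 2y₄ + 4y₅ + 2y₆ + 4y₇ + y₈] = 0.133333·(92.95) = 12.39333.

12.39333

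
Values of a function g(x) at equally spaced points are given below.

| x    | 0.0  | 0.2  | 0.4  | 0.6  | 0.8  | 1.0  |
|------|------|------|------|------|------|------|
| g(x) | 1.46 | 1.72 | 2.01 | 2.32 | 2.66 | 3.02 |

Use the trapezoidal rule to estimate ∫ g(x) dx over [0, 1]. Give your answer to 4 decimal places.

2.1900

h = 0.2, n = 5.
(h/2)·[y₀ + 2y₁ + 2y₂ + 2y₃ + 2y₄ + y₅] = 0.1·(21.90) = 2.1900.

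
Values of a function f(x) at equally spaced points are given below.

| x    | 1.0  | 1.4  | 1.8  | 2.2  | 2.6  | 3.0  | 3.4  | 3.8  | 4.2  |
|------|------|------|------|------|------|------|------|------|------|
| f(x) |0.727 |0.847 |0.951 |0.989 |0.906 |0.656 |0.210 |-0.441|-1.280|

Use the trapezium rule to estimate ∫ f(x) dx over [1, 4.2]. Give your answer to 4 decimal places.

1.5366

h = 0.4, n = 8.
(h/2)·[y₀ + 2y₁ + 2y₂ + 2y₃ + 2y₄ + 2y₅ + 2y₆ + 2y₇ + y₈] = 0.2·(7.683) = 1.5366.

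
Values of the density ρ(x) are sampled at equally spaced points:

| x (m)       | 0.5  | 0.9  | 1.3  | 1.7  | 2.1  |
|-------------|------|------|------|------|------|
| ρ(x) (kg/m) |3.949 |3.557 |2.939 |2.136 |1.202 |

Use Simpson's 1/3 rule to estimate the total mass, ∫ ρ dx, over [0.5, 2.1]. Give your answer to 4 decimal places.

h = 0.4, n = 4.
(h/3)·[y₀ + 4y₁ + 2y₂ + 4y₃ + y₄] = 0.133333·(33.801) = 4.5068.

4.5068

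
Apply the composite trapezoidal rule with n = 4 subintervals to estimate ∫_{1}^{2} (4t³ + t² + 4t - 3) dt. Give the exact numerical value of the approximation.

h = (2 − 1)/4 = 0.25.
Nodes t₀,…,t₄ = 1, 1.25, 1.5, 1.75, 2.
f(t) = 4t³ + t² + 4t - 3: f₀=6, f₁=11.375, f₂=18.75, f₃=28.5, f₄=41.
(h/2)·[f₀ + 2f₁ + 2f₂ + 2f₃ + f₄] = 0.125·(164.25) = 20.53125.

20.53125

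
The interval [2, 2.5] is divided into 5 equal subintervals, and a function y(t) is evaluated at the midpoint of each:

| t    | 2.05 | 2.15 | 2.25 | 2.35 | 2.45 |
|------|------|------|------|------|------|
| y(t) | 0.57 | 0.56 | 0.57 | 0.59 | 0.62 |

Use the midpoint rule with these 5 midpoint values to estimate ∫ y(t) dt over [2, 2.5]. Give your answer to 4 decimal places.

0.2910

h = 0.1, n = 5.
h·[y(m₁) + y(m₂) + y(m₃) + y(m₄) + y(m₅)] = 0.1·(2.91) = 0.2910.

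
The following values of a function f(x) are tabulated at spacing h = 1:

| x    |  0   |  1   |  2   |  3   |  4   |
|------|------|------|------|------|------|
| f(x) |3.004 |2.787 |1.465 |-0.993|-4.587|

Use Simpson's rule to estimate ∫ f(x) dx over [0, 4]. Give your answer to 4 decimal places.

2.8410

h = 1, n = 4.
(h/3)·[y₀ + 4y₁ + 2y₂ + 4y₃ + y₄] = 0.333333·(8.523) = 2.8410.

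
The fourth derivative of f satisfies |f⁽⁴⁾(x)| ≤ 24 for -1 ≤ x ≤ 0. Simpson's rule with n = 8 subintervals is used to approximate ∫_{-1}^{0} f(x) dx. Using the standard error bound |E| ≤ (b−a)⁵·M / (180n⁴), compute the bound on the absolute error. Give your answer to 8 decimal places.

0.00003255

|E| ≤ (1)⁵·24 / (180·8⁴) = 24/737280 = 0.00003255.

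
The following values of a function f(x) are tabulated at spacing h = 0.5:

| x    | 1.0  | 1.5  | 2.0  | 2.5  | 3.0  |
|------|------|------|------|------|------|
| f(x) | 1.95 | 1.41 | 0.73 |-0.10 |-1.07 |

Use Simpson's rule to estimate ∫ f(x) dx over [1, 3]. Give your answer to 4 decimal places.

h = 0.5, n = 4.
(h/3)·[y₀ + 4y₁ + 2y₂ + 4y₃ + y₄] = 0.166667·(7.58) = 1.2633.

1.2633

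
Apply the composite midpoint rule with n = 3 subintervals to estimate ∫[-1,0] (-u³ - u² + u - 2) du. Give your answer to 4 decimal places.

h = (0 − (-1))/3 = 0.333333.
Midpoints m₁,…,m₃ = -0.833333, -0.5, -0.166667.
f(m₁)=-2.949074, f(m₂)=-2.625, f(m₃)=-2.189815.
h·[f(m₁) + f(m₂) + f(m₃)] = 0.333333·(-7.763889) = -2.5880.

-2.5880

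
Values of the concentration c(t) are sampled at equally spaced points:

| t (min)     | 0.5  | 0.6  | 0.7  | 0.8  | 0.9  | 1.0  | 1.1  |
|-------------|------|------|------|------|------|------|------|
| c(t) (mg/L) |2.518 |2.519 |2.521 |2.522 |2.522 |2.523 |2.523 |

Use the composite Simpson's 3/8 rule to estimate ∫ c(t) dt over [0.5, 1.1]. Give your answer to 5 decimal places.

1.51275

h = 0.1, n = 6.
(3h/8)·[y₀ + 3y₁ + 3y₂ + 2y₃ + 3y₄ + 3y₅ + y₆] = 0.0375·(40.340) = 1.51275.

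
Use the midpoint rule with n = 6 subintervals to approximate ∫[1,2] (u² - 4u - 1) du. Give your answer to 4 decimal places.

h = (2 − 1)/6 = 0.166667.
Midpoints m₁,…,m₆ = 1.083333, 1.25, 1.416667, 1.583333, 1.75, 1.916667.
f(m₁)=-4.159722, f(m₂)=-4.4375, f(m₃)=-4.659722, f(m₄)=-4.826389, f(m₅)=-4.9375, f(m₆)=-4.993056.
h·[f(m₁) + f(m₂) + f(m₃) + f(m₄) + f(m₅) + f(m₆)] = 0.166667·(-28.013889) = -4.6690.

-4.6690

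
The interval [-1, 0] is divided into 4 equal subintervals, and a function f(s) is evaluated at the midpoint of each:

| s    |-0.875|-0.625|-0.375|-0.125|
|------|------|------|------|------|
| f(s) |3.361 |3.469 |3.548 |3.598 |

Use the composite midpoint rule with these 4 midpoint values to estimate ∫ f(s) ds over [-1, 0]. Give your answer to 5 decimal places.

3.49400

h = 0.25, n = 4.
h·[y(m₁) + y(m₂) + y(m₃) + y(m₄)] = 0.25·(13.976) = 3.49400.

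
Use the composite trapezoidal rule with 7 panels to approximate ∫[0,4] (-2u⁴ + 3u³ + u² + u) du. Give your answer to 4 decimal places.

-198.0342

h = (4 − 0)/7 = 0.571429.
Nodes u₀,…,u₇ = 0, 0.571429, 1.142857, 1.714286, 2.285714, 2.857143, 3.428571, 4.
f(u) = -2u⁴ + 3u³ + u² + u: f₀=0, f₁=1.244481, f₂=3.515202, f₃=2.493961, f₄=-11.255310, f₅=-52.286547, f₆=-140.271554, f₇=-300.
(h/2)·[f₀ + 2f₁ + 2f₂ + 2f₃ + 2f₄ + 2f₅ + 2f₆ + f₇] = 0.285714·(-693.119534) = -198.0342.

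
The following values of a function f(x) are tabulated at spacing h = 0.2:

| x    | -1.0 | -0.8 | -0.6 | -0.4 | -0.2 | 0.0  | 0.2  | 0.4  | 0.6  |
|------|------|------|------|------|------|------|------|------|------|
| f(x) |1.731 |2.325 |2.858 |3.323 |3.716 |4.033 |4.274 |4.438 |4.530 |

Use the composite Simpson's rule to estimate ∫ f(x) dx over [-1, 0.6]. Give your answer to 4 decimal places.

h = 0.2, n = 8.
(h/3)·[y₀ + 4y₁ + 2y₂ + 4y₃ + 2y₄ + 4y₅ + 2y₆ + 4y₇ + y₈] = 0.066667·(84.433) = 5.6289.

5.6289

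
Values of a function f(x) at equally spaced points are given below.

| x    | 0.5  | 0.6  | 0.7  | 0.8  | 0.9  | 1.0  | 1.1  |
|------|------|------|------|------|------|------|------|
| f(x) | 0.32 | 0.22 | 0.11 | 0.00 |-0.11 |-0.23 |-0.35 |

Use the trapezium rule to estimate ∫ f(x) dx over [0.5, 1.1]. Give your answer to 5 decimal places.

-0.00250

h = 0.1, n = 6.
(h/2)·[y₀ + 2y₁ + 2y₂ + 2y₃ + 2y₄ + 2y₅ + y₆] = 0.05·(-0.05) = -0.00250.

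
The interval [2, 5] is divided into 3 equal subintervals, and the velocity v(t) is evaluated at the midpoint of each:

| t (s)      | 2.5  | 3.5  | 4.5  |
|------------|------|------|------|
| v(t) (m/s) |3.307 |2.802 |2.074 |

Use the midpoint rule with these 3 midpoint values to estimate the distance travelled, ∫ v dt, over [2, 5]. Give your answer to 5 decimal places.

8.18300

h = 1, n = 3.
h·[y(m₁) + y(m₂) + y(m₃)] = 1·(8.183) = 8.18300.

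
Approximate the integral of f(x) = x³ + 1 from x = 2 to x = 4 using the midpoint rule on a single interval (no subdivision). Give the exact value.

M = (b−a)·f(3) = 2·(28) = 56.

56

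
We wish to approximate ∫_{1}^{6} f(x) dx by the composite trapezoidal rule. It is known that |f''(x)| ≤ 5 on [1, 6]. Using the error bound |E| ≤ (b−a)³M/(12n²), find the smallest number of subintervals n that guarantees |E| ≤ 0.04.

Need 625/(12n²) ≤ 0.04.
n² ≥ 625/(12·0.04) = 1302.08 ⇒ n ≥ 36.0844, so the smallest n is 37.

37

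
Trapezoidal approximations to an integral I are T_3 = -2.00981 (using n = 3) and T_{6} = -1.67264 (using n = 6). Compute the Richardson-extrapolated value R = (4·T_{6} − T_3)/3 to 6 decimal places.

-1.560250

R = (4·T_{6} − T_3) / 3 = (4·(-1.67264) − (-2.00981))/3 = (-4.68075)/3 = -1.560250.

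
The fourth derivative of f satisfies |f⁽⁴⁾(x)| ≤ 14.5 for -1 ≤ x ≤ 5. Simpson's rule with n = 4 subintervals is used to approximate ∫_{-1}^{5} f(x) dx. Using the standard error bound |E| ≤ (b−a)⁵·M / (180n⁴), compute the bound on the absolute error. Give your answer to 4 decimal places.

2.4469

|E| ≤ (6)⁵·14.5 / (180·4⁴) = 112752/46080 = 2.4469.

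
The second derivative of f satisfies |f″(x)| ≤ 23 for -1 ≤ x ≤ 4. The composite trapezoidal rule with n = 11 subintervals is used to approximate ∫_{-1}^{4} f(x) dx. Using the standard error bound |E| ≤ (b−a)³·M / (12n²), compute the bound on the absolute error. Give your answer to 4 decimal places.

1.9800

|E| ≤ (5)³·23 / (12·11²) = 2875/1452 = 1.9800.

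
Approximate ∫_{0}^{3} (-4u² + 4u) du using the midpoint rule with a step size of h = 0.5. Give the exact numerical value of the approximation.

h = (3 − 0)/6 = 0.5.
Midpoints m₁,…,m₆ = 0.25, 0.75, 1.25, 1.75, 2.25, 2.75.
f(m₁)=0.75, f(m₂)=0.75, f(m₃)=-1.25, f(m₄)=-5.25, f(m₅)=-11.25, f(m₆)=-19.25.
h·[f(m₁) + f(m₂) + f(m₃) + f(m₄) + f(m₅) + f(m₆)] = 0.5·(-35.5) = -17.75.

-17.75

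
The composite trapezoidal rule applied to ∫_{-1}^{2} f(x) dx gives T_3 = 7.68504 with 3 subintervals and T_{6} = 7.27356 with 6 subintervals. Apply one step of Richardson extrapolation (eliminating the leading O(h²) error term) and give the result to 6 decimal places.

R = (4·T_{6} − T_3) / 3 = (4·7.27356 − 7.68504)/3 = (21.40920)/3 = 7.136400.

7.136400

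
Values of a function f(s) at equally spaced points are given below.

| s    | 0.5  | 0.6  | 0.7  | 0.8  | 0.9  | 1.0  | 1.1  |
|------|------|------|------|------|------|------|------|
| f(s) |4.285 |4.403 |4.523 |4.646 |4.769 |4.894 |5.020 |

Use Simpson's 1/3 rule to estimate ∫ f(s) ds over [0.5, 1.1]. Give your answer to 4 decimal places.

2.7887

h = 0.1, n = 6.
(h/3)·[y₀ + 4y₁ + 2y₂ + 4y₃ + 2y₄ + 4y₅ + y₆] = 0.033333·(83.661) = 2.7887.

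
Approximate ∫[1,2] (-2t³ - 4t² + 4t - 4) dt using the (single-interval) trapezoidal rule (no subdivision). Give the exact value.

T = (b−a)/2 · [f(1) + f(2)] = 0.5·[(-6) + (-28)] = -17.

-17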